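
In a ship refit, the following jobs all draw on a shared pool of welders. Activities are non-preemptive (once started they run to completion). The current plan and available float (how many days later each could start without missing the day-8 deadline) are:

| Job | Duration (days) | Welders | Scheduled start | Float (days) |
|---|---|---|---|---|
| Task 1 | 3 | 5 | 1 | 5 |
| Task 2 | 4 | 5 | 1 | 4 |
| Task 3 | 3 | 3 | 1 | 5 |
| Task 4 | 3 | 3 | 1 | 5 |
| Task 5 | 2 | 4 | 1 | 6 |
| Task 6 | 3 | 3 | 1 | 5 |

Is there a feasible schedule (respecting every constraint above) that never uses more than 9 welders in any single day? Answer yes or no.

The minimum achievable peak is 10; 9 < 10, so no feasible schedule stays within the cap.

no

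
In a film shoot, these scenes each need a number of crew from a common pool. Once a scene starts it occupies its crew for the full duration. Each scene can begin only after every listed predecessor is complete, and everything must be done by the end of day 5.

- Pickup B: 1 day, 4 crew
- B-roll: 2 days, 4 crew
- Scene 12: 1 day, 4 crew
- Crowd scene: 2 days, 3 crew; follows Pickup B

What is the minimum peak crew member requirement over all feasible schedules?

7

Early-start (Pickup B@1, B-roll@1, Scene 12@1, Crowd scene@2) gives peak 12: d1:12  d2:7  d3:3  d4:0  d5:0.
Shift B-roll→2, Scene 12→4.
Schedule Pickup B@1, B-roll@2, Scene 12@4, Crowd scene@2: d1:4  d2:7  d3:7  d4:4  d5:0 — peak 7.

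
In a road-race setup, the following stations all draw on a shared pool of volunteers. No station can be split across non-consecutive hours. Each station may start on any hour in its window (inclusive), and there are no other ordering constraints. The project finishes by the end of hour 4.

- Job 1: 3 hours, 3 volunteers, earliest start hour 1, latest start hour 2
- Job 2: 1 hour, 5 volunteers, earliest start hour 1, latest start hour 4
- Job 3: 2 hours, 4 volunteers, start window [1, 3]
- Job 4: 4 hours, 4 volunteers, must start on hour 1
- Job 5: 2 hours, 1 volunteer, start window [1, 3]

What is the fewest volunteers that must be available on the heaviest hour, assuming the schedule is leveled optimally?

11

Early-start (Job 1@1, Job 2@1, Job 3@1, Job 4@1, Job 5@1) gives peak 17: h1:17  h2:12  h3:7  h4:4.
Shift Job 2→4, Job 5→3.
Schedule Job 1@1, Job 2@4, Job 3@1, Job 4@1, Job 5@3: h1:11  h2:11  h3:8  h4:10 — peak 11.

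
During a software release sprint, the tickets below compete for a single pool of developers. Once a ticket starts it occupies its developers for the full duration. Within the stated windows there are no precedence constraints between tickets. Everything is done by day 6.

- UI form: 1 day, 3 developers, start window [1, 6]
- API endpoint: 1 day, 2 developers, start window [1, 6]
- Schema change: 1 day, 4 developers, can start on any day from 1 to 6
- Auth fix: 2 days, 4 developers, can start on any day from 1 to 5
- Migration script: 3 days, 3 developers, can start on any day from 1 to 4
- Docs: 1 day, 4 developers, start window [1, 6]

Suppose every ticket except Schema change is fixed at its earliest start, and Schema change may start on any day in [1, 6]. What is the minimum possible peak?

Schema change@1: d1:20  d2:7  d3:3  d4:0  d5:0  d6:0 → peak 20
Schema change@2: d1:16  d2:11  d3:3  d4:0  d5:0  d6:0 → peak 16
Schema change@3: d1:16  d2:7  d3:7  d4:0  d5:0  d6:0 → peak 16
Schema change@4: d1:16  d2:7  d3:3  d4:4  d5:0  d6:0 → peak 16
Schema change@5: d1:16  d2:7  d3:3  d4:0  d5:4  d6:0 → peak 16
Schema change@6: d1:16  d2:7  d3:3  d4:0  d5:0  d6:4 → peak 16
Best is Schema change@2, peak 16.

16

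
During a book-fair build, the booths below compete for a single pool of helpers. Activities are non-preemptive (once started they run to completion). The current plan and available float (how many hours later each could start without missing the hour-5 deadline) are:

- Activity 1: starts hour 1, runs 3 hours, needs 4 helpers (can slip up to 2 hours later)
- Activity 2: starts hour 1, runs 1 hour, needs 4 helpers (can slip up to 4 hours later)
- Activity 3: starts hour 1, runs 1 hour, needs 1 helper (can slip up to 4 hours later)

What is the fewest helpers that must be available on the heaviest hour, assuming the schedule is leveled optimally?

Early-start (Activity 1@1, Activity 2@1, Activity 3@1) gives peak 9: h1:9  h2:4  h3:4  h4:0  h5:0.
Shift Activity 2→4, Activity 3→5.
Schedule Activity 1@1, Activity 2@4, Activity 3@5: h1:4  h2:4  h3:4  h4:4  h5:1 — peak 4.
Total helper-hours = 17 over 5 hours ⇒ peak ≥ ⌈17/5⌉ = 4, so 4 is optimal.

4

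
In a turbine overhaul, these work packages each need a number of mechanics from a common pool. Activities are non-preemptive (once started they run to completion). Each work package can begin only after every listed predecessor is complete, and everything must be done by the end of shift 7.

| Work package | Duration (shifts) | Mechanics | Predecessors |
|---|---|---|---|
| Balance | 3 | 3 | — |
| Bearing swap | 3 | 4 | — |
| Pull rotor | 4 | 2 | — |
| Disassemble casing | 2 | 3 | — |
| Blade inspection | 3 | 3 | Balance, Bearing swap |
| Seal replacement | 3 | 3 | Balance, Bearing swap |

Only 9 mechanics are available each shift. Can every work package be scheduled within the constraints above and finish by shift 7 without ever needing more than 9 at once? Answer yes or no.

yes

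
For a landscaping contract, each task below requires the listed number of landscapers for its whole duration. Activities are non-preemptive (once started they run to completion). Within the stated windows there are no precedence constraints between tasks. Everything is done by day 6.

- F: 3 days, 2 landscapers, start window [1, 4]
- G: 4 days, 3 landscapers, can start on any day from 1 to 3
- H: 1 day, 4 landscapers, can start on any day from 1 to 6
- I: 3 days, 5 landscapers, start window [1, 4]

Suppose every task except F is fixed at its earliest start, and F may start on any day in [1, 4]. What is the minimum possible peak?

12

F@1: d1:14  d2:10  d3:10  d4:3  d5:0  d6:0 → peak 14
F@2: d1:12  d2:10  d3:10  d4:5  d5:0  d6:0 → peak 12
F@3: d1:12  d2:8  d3:10  d4:5  d5:2  d6:0 → peak 12
F@4: d1:12  d2:8  d3:8  d4:5  d5:2  d6:2 → peak 12
Best is F@2, peak 12.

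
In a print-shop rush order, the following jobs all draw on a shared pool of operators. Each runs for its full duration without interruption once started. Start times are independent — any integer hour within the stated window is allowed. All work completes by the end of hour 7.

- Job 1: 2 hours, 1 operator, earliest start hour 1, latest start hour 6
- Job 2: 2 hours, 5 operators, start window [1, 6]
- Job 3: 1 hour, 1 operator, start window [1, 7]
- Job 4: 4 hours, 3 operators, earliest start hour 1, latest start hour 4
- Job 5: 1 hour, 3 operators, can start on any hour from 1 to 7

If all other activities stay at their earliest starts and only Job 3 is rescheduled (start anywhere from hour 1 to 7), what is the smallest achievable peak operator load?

Job 3@1: h1:13  h2:9  h3:3  h4:3  h5:0  h6:0  h7:0 → peak 13
Job 3@2: h1:12  h2:10  h3:3  h4:3  h5:0  h6:0  h7:0 → peak 12
Job 3@3: h1:12  h2:9  h3:4  h4:3  h5:0  h6:0  h7:0 → peak 12
Job 3@4: h1:12  h2:9  h3:3  h4:4  h5:0  h6:0  h7:0 → peak 12
Job 3@5: h1:12  h2:9  h3:3  h4:3  h5:1  h6:0  h7:0 → peak 12
Job 3@6: h1:12  h2:9  h3:3  h4:3  h5:0  h6:1  h7:0 → peak 12
Job 3@7: h1:12  h2:9  h3:3  h4:3  h5:0  h6:0  h7:1 → peak 12
Best is Job 3@2, peak 12.

12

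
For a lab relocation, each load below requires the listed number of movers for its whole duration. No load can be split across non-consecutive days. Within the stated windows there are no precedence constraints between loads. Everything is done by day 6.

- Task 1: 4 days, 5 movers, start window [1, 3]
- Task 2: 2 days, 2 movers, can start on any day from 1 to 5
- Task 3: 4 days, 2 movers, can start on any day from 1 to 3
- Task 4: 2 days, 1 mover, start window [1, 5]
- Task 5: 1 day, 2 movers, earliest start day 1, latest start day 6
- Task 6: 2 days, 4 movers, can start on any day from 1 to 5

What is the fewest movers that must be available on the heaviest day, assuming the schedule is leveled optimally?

Early-start (Task 1@1, Task 2@1, Task 3@1, Task 4@1, Task 5@1, Task 6@1) gives peak 16: d1:16  d2:14  d3:7  d4:7  d5:0  d6:0.
Shift Task 3→3, Task 5→5, Task 6→5.
Schedule Task 1@1, Task 2@1, Task 3@3, Task 4@1, Task 5@5, Task 6@5: d1:8  d2:8  d3:7  d4:7  d5:8  d6:6 — peak 8.
Total mover-days = 44 over 6 days ⇒ peak ≥ ⌈44/6⌉ = 8, so 8 is optimal.

8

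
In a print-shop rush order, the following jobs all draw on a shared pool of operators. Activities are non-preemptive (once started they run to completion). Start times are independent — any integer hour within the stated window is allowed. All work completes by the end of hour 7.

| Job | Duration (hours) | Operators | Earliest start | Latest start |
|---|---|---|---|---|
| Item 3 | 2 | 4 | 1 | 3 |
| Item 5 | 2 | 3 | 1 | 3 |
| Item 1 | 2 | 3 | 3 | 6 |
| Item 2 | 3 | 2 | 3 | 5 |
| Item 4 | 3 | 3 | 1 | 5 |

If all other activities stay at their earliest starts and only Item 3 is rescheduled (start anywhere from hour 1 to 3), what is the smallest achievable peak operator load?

10

Item 3@1: h1:10  h2:10  h3:8  h4:5  h5:2  h6:0  h7:0 → peak 10
Item 3@2: h1:6  h2:10  h3:12  h4:5  h5:2  h6:0  h7:0 → peak 12
Item 3@3: h1:6  h2:6  h3:12  h4:9  h5:2  h6:0  h7:0 → peak 12
Best is Item 3@1, peak 10.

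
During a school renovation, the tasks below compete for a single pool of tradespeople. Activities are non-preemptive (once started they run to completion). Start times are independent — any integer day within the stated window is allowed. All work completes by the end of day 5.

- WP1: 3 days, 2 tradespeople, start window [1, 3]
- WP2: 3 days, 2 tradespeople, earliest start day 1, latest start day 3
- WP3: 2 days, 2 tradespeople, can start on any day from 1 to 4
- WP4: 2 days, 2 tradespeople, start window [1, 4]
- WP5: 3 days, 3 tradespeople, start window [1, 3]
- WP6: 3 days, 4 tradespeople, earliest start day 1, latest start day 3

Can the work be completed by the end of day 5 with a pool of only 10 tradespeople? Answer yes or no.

no

The minimum achievable peak is 11; 10 < 11, so no feasible schedule stays within the cap.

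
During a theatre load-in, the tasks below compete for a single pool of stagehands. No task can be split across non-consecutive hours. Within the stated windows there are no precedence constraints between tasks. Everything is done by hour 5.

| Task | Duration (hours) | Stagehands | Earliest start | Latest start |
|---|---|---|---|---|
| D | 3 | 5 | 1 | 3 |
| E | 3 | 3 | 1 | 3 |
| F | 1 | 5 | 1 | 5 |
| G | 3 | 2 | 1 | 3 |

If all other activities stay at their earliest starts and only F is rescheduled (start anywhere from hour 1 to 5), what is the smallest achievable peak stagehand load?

10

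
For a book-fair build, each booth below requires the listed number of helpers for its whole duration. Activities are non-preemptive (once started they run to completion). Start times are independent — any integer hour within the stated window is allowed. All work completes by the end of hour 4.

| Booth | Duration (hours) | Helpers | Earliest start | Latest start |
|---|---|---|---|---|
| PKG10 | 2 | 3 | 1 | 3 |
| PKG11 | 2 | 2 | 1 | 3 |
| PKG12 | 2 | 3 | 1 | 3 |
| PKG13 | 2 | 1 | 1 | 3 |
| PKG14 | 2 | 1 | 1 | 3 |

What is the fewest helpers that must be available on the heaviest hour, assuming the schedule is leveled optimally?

Early-start (PKG10@1, PKG11@1, PKG12@1, PKG13@1, PKG14@1) gives peak 10: h1:10  h2:10  h3:0  h4:0.
Shift PKG12→3, PKG13→3, PKG14→3.
Schedule PKG10@1, PKG11@1, PKG12@3, PKG13@3, PKG14@3: h1:5  h2:5  h3:5  h4:5 — peak 5.
Total helper-hours = 20 over 4 hours ⇒ peak ≥ ⌈20/4⌉ = 5, so 5 is optimal.

5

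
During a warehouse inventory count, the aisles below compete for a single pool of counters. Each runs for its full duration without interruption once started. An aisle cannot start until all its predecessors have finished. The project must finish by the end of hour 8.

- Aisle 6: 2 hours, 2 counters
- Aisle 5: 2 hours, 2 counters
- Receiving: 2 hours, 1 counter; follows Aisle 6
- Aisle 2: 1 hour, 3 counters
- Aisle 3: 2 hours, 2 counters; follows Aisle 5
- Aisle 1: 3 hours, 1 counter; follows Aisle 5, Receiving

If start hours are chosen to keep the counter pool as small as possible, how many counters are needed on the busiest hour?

3

Early-start (Aisle 6@1, Aisle 5@1, Receiving@3, Aisle 2@1, Aisle 3@3, Aisle 1@5) gives peak 7: h1:7  h2:4  h3:3  h4:3  h5:1  h6:1  h7:1  h8:0.
Shift Aisle 5→3, Aisle 2→5, Aisle 3→6, Aisle 1→6.
Schedule Aisle 6@1, Aisle 5@3, Receiving@3, Aisle 2@5, Aisle 3@6, Aisle 1@6: h1:2  h2:2  h3:3  h4:3  h5:3  h6:3  h7:3  h8:1 — peak 3.
Total counter-hours = 20 over 8 hours ⇒ peak ≥ ⌈20/8⌉ = 3, so 3 is optimal.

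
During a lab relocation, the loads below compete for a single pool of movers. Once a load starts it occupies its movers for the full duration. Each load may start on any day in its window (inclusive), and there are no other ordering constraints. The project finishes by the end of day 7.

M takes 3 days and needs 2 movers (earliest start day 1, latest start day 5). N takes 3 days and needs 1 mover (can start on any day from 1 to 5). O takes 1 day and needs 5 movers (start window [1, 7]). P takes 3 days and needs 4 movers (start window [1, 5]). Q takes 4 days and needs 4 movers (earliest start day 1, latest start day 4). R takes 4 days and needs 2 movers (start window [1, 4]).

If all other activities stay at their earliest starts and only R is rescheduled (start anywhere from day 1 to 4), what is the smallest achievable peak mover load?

R@1: d1:18  d2:13  d3:13  d4:6  d5:0  d6:0  d7:0 → peak 18
R@2: d1:16  d2:13  d3:13  d4:6  d5:2  d6:0  d7:0 → peak 16
R@3: d1:16  d2:11  d3:13  d4:6  d5:2  d6:2  d7:0 → peak 16
R@4: d1:16  d2:11  d3:11  d4:6  d5:2  d6:2  d7:2 → peak 16
Best is R@2, peak 16.

16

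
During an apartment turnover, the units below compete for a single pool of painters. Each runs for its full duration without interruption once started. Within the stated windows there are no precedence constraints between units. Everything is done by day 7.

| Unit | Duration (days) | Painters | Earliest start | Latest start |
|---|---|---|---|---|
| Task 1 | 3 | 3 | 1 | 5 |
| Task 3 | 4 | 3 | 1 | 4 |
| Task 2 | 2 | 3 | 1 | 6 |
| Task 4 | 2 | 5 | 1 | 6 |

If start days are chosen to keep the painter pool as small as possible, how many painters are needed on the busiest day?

6

Early-start (Task 1@1, Task 3@1, Task 2@1, Task 4@1) gives peak 14: d1:14  d2:14  d3:6  d4:3  d5:0  d6:0  d7:0.
Shift Task 2→4, Task 4→6.
Schedule Task 1@1, Task 3@1, Task 2@4, Task 4@6: d1:6  d2:6  d3:6  d4:6  d5:3  d6:5  d7:5 — peak 6.
Total painter-days = 37 over 7 days ⇒ peak ≥ ⌈37/7⌉ = 6, so 6 is optimal.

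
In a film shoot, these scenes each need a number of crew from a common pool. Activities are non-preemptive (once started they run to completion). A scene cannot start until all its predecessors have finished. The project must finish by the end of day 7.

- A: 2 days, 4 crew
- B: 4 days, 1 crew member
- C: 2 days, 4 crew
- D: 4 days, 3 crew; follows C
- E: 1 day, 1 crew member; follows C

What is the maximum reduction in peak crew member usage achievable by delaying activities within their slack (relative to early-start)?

Early-start peak: d1:9  d2:9  d3:5  d4:4  d5:3  d6:3  d7:0 ⇒ 9.
Leveled (A@5, B@1, C@1, D@3, E@3): d1:5  d2:5  d3:5  d4:4  d5:7  d6:7  d7:0 ⇒ 7.
Reduction 9 − 7 = 2.

2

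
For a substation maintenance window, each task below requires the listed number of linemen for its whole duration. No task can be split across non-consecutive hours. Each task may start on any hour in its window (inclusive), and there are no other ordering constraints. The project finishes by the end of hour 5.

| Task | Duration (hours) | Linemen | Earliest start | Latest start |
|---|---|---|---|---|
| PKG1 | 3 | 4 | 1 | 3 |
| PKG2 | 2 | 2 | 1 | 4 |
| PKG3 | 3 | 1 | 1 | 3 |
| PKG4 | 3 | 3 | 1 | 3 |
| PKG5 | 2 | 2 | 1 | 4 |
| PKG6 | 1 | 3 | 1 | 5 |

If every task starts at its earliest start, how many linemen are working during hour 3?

8

At early start, hour 3 has: PKG1, PKG3, PKG4.
Demand: 4 + 1 + 3 = 8.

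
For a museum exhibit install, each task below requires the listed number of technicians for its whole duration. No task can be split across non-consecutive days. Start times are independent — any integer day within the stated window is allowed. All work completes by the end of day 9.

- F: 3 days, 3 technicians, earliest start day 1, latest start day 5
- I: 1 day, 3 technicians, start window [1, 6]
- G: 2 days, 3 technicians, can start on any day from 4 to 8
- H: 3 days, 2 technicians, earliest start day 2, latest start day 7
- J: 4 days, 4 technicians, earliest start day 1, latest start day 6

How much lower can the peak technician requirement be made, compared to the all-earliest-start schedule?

4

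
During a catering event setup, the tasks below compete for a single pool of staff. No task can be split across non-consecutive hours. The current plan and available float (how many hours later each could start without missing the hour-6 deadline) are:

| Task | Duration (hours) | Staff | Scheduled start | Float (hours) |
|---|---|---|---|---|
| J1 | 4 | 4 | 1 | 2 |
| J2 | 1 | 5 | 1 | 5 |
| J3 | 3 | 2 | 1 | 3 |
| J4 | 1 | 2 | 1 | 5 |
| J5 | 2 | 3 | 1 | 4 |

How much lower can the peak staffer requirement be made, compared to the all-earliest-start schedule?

9

Early-start peak: h1:16  h2:9  h3:6  h4:4  h5:0  h6:0 ⇒ 16.
Leveled (J1@1, J2@5, J3@3, J4@6, J5@1): h1:7  h2:7  h3:6  h4:6  h5:7  h6:2 ⇒ 7.
Reduction 16 − 7 = 9.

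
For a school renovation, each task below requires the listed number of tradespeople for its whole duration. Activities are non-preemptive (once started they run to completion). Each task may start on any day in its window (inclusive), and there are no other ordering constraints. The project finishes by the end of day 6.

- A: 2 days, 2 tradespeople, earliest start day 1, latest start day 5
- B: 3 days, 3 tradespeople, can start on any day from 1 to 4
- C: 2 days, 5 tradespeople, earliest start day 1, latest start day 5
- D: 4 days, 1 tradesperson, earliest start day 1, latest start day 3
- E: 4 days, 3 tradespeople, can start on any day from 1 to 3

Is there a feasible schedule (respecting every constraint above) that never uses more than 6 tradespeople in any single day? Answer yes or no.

no

Total tradesperson-days = 39; over 6 days the average is 39/6 > 6, so some day must exceed 6.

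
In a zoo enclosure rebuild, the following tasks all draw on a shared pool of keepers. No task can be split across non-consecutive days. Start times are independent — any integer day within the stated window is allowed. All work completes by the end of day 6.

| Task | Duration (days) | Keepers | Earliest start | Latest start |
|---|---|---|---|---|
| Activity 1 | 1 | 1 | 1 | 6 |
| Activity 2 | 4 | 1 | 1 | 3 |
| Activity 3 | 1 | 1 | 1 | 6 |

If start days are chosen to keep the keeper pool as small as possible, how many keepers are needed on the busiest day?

Early-start (Activity 1@1, Activity 2@1, Activity 3@1) gives peak 3: d1:3  d2:1  d3:1  d4:1  d5:0  d6:0.
Shift Activity 2→2, Activity 3→6.
Schedule Activity 1@1, Activity 2@2, Activity 3@6: d1:1  d2:1  d3:1  d4:1  d5:1  d6:1 — peak 1.
Total keeper-days = 6 over 6 days ⇒ peak ≥ ⌈6/6⌉ = 1, so 1 is optimal.

1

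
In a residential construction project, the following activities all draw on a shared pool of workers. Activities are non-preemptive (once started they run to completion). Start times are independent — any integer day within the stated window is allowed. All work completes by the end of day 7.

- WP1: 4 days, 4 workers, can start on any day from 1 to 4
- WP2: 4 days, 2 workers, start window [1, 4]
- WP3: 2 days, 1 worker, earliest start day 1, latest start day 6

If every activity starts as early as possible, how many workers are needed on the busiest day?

Early-start schedule: WP1@1, WP2@1, WP3@1.
Load per day: day 1: 7, day 2: 7, day 3: 6, day 4: 6, day 5: 0, day 6: 0, day 7: 0.
Peak is 7.

7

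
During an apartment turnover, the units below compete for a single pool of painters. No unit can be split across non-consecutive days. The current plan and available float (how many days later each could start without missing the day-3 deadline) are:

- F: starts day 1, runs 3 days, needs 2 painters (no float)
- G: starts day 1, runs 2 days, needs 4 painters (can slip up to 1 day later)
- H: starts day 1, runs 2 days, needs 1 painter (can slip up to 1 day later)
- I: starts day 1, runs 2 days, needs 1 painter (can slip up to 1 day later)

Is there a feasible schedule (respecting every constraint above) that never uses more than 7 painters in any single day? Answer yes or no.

The minimum achievable peak is 8; 7 < 8, so no feasible schedule stays within the cap.

no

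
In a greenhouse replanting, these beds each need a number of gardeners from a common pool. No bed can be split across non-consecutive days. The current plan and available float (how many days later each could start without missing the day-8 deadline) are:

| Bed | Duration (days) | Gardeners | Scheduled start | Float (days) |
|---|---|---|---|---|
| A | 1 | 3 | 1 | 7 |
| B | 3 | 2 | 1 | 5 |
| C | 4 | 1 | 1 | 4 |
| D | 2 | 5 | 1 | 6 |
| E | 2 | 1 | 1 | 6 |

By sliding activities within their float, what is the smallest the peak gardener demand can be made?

Early-start (A@1, B@1, C@1, D@1, E@1) gives peak 12: d1:12  d2:9  d3:3  d4:1  d5:0  d6:0  d7:0  d8:0.
Shift C→2, D→6, E→2.
Schedule A@1, B@1, C@2, D@6, E@2: d1:5  d2:4  d3:4  d4:1  d5:1  d6:5  d7:5  d8:0 — peak 5.

5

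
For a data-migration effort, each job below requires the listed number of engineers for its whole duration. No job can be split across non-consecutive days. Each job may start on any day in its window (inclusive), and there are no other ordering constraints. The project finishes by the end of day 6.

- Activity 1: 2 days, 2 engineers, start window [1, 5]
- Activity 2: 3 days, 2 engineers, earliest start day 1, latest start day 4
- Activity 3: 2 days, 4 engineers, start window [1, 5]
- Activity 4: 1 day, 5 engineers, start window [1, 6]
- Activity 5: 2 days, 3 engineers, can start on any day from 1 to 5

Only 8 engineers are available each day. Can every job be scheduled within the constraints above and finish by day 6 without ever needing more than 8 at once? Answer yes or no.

Schedule Activity 1@1, Activity 2@3, Activity 3@1, Activity 4@6, Activity 5@3: d1:6  d2:6  d3:5  d4:5  d5:2  d6:5 — peak 6 ≤ 8.

yes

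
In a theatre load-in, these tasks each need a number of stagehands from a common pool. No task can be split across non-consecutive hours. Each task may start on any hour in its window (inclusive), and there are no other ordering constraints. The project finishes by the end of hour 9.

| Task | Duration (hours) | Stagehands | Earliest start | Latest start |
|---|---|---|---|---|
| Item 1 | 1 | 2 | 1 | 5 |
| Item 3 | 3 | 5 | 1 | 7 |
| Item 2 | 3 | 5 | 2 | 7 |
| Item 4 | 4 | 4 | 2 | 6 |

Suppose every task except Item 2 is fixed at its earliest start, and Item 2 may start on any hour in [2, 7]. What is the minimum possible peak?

Item 2@2: h1:7  h2:14  h3:14  h4:9  h5:4  h6:0  h7:0  h8:0  h9:0 → peak 14
Item 2@3: h1:7  h2:9  h3:14  h4:9  h5:9  h6:0  h7:0  h8:0  h9:0 → peak 14
Item 2@4: h1:7  h2:9  h3:9  h4:9  h5:9  h6:5  h7:0  h8:0  h9:0 → peak 9
Item 2@5: h1:7  h2:9  h3:9  h4:4  h5:9  h6:5  h7:5  h8:0  h9:0 → peak 9
Item 2@6: h1:7  h2:9  h3:9  h4:4  h5:4  h6:5  h7:5  h8:5  h9:0 → peak 9
Item 2@7: h1:7  h2:9  h3:9  h4:4  h5:4  h6:0  h7:5  h8:5  h9:5 → peak 9
Best is Item 2@4, peak 9.

9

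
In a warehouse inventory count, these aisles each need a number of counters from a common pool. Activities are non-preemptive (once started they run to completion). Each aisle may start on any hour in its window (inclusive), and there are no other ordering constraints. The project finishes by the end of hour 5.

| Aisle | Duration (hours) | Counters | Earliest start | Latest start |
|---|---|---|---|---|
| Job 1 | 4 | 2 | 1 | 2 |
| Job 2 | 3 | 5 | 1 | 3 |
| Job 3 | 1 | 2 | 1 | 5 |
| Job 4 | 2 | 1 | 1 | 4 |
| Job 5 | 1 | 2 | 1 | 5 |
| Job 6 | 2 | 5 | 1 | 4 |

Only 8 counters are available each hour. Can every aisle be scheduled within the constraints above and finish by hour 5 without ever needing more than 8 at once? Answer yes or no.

The minimum achievable peak is 9; 8 < 9, so no feasible schedule stays within the cap.

no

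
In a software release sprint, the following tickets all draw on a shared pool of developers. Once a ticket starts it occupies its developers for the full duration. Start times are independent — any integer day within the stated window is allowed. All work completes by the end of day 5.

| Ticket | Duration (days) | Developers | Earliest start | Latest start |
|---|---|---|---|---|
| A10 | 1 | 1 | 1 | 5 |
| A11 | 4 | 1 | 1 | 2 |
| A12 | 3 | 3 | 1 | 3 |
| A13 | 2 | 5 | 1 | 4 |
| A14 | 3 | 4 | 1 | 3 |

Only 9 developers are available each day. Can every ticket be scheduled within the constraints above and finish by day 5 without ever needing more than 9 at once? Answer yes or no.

yes

Schedule A10@1, A11@1, A12@3, A13@1, A14@3: d1:7  d2:6  d3:8  d4:8  d5:7 — peak 8 ≤ 9.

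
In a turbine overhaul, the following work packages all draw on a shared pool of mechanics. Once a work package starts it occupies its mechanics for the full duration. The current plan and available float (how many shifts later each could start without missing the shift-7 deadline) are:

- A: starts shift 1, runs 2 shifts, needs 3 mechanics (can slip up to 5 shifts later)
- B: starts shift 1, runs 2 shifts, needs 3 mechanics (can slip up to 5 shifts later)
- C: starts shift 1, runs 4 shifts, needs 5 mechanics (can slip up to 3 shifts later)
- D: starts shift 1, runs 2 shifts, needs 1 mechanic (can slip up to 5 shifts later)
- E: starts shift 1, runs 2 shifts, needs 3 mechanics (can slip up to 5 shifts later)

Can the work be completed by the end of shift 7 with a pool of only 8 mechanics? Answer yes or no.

yes

Schedule A@1, B@1, C@3, D@1, E@3: s1:7  s2:7  s3:8  s4:8  s5:5  s6:5  s7:0 — peak 8 ≤ 8.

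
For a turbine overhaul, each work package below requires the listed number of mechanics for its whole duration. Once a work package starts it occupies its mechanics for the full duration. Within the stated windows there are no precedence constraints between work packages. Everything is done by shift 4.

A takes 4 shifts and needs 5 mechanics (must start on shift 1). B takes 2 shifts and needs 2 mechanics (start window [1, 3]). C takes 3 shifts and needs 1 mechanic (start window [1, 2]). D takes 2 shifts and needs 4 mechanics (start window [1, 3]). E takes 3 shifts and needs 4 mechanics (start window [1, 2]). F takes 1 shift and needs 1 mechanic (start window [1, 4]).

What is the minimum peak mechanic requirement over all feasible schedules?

14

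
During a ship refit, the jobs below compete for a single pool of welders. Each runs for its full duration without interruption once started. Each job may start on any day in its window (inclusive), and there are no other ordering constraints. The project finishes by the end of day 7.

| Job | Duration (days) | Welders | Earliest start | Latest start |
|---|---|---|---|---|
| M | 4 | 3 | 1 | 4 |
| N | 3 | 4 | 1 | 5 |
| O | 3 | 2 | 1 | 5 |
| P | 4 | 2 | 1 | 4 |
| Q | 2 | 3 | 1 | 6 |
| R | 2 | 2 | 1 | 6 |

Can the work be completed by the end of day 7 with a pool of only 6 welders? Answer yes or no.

no

Total welder-days = 48; over 7 days the average is 48/7 > 6, so some day must exceed 6.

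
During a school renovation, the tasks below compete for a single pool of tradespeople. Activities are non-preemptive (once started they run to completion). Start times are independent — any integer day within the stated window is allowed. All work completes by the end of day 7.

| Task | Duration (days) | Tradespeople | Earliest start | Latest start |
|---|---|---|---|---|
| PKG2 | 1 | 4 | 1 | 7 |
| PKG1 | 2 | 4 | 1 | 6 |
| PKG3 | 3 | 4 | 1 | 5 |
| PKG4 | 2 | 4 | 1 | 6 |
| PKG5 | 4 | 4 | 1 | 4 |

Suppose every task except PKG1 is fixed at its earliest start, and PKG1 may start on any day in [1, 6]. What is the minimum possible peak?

PKG1@1: d1:20  d2:16  d3:8  d4:4  d5:0  d6:0  d7:0 → peak 20
PKG1@2: d1:16  d2:16  d3:12  d4:4  d5:0  d6:0  d7:0 → peak 16
PKG1@3: d1:16  d2:12  d3:12  d4:8  d5:0  d6:0  d7:0 → peak 16
PKG1@4: d1:16  d2:12  d3:8  d4:8  d5:4  d6:0  d7:0 → peak 16
PKG1@5: d1:16  d2:12  d3:8  d4:4  d5:4  d6:4  d7:0 → peak 16
PKG1@6: d1:16  d2:12  d3:8  d4:4  d5:0  d6:4  d7:4 → peak 16
Best is PKG1@2, peak 16.

16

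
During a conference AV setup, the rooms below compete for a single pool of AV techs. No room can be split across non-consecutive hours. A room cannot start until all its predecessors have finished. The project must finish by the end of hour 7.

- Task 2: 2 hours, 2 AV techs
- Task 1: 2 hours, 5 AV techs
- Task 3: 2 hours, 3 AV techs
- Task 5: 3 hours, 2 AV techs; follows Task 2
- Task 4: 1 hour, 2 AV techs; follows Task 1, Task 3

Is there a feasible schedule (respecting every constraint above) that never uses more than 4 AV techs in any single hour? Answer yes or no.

The minimum achievable peak is 5; 4 < 5, so no feasible schedule stays within the cap.

no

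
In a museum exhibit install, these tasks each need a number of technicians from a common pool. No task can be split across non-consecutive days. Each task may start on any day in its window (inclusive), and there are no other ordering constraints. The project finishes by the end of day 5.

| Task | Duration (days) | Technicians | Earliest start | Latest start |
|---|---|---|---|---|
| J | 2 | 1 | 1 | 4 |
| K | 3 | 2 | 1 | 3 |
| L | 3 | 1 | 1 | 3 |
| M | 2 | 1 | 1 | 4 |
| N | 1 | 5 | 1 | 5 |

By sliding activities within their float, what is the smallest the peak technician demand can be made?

5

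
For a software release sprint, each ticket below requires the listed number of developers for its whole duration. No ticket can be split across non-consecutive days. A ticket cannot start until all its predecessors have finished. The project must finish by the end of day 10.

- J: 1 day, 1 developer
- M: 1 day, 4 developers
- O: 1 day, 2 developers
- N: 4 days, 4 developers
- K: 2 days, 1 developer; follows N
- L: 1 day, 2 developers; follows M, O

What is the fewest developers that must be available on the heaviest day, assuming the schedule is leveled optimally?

Early-start (J@1, M@1, O@1, N@1, K@5, L@2) gives peak 11: d1:11  d2:6  d3:4  d4:4  d5:1  d6:1  d7:0  d8:0  d9:0  d10:0.
Shift M→2, N→3, K→7, L→7.
Schedule J@1, M@2, O@1, N@3, K@7, L@7: d1:3  d2:4  d3:4  d4:4  d5:4  d6:4  d7:3  d8:1  d9:0  d10:0 — peak 4.

4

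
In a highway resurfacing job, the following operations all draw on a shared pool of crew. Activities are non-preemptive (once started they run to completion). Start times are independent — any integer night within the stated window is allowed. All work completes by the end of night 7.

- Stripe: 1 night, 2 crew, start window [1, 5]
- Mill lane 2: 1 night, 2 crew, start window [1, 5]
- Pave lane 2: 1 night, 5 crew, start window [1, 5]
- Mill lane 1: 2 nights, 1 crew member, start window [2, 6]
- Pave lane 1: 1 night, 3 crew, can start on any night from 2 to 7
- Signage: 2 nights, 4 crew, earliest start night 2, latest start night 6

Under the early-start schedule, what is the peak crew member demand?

Early-start schedule: Stripe@1, Mill lane 2@1, Pave lane 2@1, Mill lane 1@2, Pave lane 1@2, Signage@2.
Load per night: night 1: 9, night 2: 8, night 3: 5, night 4: 0, night 5: 0, night 6: 0, night 7: 0.
Peak is 9.

9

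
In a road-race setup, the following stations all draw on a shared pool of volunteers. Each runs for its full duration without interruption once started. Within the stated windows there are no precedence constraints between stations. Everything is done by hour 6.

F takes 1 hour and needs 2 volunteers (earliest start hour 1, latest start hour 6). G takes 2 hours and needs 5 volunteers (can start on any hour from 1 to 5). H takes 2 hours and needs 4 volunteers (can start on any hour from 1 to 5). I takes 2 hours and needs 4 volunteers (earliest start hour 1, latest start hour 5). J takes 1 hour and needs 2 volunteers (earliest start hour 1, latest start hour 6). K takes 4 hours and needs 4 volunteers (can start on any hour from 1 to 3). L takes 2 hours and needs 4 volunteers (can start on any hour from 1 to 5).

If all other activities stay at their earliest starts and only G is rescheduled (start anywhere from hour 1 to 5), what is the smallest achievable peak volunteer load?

G@1: h1:25  h2:21  h3:4  h4:4  h5:0  h6:0 → peak 25
G@2: h1:20  h2:21  h3:9  h4:4  h5:0  h6:0 → peak 21
G@3: h1:20  h2:16  h3:9  h4:9  h5:0  h6:0 → peak 20
G@4: h1:20  h2:16  h3:4  h4:9  h5:5  h6:0 → peak 20
G@5: h1:20  h2:16  h3:4  h4:4  h5:5  h6:5 → peak 20
Best is G@3, peak 20.

20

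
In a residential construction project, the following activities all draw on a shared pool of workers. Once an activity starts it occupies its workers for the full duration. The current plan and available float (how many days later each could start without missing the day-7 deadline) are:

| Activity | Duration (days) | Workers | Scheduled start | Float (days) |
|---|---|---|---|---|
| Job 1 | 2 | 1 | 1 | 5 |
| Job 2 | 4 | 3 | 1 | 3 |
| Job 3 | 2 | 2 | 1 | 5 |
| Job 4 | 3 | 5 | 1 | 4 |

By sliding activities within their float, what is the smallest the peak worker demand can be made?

Early-start (Job 1@1, Job 2@1, Job 3@1, Job 4@1) gives peak 11: d1:11  d2:11  d3:8  d4:3  d5:0  d6:0  d7:0.
Shift Job 3→3, Job 4→5.
Schedule Job 1@1, Job 2@1, Job 3@3, Job 4@5: d1:4  d2:4  d3:5  d4:5  d5:5  d6:5  d7:5 — peak 5.
Total worker-days = 33 over 7 days ⇒ peak ≥ ⌈33/7⌉ = 5, so 5 is optimal.

5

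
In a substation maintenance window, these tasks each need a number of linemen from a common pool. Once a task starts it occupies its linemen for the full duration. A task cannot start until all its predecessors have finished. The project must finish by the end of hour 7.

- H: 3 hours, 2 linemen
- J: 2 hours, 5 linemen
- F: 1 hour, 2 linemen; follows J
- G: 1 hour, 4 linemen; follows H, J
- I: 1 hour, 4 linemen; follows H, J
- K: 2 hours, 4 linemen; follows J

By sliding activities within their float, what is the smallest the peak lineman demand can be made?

6

Early-start (H@1, J@1, F@3, G@4, I@4, K@3) gives peak 12: h1:7  h2:7  h3:8  h4:12  h5:0  h6:0  h7:0.
Shift H→3, G→6, I→7, K→4.
Schedule H@3, J@1, F@3, G@6, I@7, K@4: h1:5  h2:5  h3:4  h4:6  h5:6  h6:4  h7:4 — peak 6.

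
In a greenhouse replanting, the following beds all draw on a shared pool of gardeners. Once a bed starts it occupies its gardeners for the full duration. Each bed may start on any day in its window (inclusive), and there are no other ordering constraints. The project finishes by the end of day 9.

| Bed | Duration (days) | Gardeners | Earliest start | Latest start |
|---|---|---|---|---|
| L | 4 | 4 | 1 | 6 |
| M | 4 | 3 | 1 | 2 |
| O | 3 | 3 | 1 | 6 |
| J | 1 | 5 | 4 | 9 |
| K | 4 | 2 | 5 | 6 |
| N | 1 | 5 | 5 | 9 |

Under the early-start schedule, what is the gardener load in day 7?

At early start, day 7 has: K.
Demand: 2 = 2.

2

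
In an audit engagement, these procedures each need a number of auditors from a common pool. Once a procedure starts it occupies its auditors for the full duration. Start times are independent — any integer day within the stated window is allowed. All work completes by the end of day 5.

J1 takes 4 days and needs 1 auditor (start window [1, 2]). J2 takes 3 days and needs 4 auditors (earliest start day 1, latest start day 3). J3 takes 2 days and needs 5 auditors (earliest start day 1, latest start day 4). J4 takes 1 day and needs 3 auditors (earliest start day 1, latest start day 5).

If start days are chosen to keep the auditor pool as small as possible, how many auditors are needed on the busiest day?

7

Early-start (J1@1, J2@1, J3@1, J4@1) gives peak 13: d1:13  d2:10  d3:5  d4:1  d5:0.
Shift J2→3, J4→5.
Schedule J1@1, J2@3, J3@1, J4@5: d1:6  d2:6  d3:5  d4:5  d5:7 — peak 7.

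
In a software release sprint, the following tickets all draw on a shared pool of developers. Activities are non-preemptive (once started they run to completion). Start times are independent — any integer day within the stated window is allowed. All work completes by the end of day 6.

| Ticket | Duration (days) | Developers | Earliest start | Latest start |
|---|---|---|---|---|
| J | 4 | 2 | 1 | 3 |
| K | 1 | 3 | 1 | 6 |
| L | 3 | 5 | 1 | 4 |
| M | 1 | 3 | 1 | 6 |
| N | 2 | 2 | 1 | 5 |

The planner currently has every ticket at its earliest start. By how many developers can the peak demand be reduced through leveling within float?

8

Early-start peak: d1:15  d2:9  d3:7  d4:2  d5:0  d6:0 ⇒ 15.
Leveled (J@1, K@1, L@2, M@5, N@5): d1:5  d2:7  d3:7  d4:7  d5:5  d6:2 ⇒ 7.
Reduction 15 − 7 = 8.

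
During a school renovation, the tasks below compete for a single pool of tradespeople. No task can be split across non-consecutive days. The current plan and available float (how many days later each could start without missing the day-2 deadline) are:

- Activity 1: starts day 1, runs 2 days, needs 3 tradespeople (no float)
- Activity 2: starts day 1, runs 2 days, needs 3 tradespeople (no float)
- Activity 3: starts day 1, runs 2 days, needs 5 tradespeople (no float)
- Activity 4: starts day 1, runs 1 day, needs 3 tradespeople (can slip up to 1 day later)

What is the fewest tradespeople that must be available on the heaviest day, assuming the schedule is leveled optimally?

14

Schedule Activity 1@1, Activity 2@1, Activity 3@1, Activity 4@1: d1:14  d2:11 — peak 14.
No arrangement of the 2 feasible schedules does better.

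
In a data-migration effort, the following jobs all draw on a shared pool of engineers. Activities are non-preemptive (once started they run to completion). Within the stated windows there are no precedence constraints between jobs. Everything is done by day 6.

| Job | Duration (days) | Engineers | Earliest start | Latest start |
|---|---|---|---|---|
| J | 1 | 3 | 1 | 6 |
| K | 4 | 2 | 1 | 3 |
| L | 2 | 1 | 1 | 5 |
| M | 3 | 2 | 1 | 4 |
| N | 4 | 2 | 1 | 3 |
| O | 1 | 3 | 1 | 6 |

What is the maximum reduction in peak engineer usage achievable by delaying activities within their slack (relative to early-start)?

Early-start peak: d1:13  d2:7  d3:6  d4:4  d5:0  d6:0 ⇒ 13.
Leveled (J@1, K@1, L@1, M@2, N@3, O@5): d1:6  d2:5  d3:6  d4:6  d5:5  d6:2 ⇒ 6.
Reduction 13 − 6 = 7.

7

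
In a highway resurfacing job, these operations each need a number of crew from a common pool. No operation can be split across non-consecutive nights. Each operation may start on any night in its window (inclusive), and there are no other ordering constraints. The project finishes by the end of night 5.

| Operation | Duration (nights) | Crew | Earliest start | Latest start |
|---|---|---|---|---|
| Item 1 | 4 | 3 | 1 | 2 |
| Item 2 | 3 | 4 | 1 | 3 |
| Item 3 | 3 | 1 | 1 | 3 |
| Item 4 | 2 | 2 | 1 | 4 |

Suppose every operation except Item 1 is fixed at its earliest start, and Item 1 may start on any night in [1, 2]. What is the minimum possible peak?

10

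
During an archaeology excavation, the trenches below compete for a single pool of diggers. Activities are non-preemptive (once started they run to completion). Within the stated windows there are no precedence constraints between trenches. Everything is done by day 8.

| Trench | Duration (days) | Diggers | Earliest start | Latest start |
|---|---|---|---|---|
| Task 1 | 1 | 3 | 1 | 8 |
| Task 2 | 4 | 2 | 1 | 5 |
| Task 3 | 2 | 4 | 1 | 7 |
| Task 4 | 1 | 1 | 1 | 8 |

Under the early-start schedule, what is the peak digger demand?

10

Early-start schedule: Task 1@1, Task 2@1, Task 3@1, Task 4@1.
Load per day: day 1: 10, day 2: 6, day 3: 2, day 4: 2, day 5: 0, day 6: 0, day 7: 0, day 8: 0.
Peak is 10.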